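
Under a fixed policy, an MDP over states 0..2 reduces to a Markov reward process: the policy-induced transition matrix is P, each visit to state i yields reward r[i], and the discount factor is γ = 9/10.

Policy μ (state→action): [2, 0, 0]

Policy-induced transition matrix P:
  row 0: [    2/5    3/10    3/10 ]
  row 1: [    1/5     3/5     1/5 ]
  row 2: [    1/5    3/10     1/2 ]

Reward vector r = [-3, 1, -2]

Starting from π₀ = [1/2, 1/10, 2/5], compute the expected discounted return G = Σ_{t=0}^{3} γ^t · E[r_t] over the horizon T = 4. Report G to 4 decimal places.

G = -4.9639

t=0: π = [0.5000, 0.1000, 0.4000], E[r] = -2.2000, γ^t·E[r] = -2.200000, running G = -2.200000
t=1: π = [0.3000, 0.3300, 0.3700], E[r] = -1.3100, γ^t·E[r] = -1.179000, running G = -3.379000
t=2: π = [0.2600, 0.3990, 0.3410], E[r] = -1.0630, γ^t·E[r] = -0.861030, running G = -4.240030
t=3: π = [0.2520, 0.4197, 0.3283], E[r] = -0.9929, γ^t·E[r] = -0.723824, running G = -4.963854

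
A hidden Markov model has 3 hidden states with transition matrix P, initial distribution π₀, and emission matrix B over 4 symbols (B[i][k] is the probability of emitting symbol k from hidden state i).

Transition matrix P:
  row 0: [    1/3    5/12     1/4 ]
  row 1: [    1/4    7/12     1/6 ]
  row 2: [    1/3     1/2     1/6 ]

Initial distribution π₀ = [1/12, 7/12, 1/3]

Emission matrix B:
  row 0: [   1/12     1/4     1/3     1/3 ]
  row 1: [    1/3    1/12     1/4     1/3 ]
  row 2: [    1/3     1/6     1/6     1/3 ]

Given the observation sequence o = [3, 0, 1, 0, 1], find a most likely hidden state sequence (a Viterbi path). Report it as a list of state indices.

path = [1, 1, 1, 1, 0]

t=0: δ = [2.778e-02, 1.944e-01, 1.111e-01]  (obs o_0=3)
t=1: δ = [4.051e-03, 3.781e-02, 1.080e-02]  ψ = [1, 1, 1]  (obs o_1=0)
t=2: δ = [2.363e-03, 1.838e-03, 1.050e-03]  ψ = [1, 1, 1]  (obs o_2=1)
t=3: δ = [6.564e-05, 3.574e-04, 1.969e-04]  ψ = [0, 1, 0]  (obs o_3=0)
t=4: δ = [2.234e-05, 1.737e-05, 9.927e-06]  ψ = [1, 1, 1]  (obs o_4=1)
backtrack: best end state = 0; path = [1, 1, 1, 1, 0]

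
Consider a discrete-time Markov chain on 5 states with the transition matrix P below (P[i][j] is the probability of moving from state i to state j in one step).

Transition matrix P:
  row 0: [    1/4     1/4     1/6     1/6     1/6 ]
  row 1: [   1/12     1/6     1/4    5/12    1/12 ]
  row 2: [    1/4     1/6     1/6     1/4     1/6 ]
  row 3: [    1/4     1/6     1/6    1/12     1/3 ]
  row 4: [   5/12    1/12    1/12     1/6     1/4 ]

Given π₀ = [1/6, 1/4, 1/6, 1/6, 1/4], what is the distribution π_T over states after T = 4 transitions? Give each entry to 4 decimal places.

t=0: π = [0.1667, 0.2500, 0.1667, 0.1667, 0.2500]
t=1: π = [0.2500, 0.1597, 0.1667, 0.2292, 0.1944]
t=2: π = [0.2558, 0.1713, 0.1638, 0.2014, 0.2078]
t=3: π = [0.2561, 0.1707, 0.1636, 0.2064, 0.2033]
t=4: π = [0.2554, 0.1711, 0.1639, 0.2058, 0.2038]

π = [0.2554, 0.1711, 0.1639, 0.2058, 0.2038]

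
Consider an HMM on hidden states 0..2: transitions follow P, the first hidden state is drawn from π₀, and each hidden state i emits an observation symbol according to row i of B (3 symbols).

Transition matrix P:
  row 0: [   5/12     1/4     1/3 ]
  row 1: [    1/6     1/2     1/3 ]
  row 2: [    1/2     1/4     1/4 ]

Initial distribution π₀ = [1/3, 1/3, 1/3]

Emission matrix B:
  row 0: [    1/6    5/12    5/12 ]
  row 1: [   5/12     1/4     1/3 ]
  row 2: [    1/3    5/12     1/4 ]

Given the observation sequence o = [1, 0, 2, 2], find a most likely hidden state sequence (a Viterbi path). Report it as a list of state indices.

t=0: δ = [1.389e-01, 8.333e-02, 1.389e-01]  (obs o_0=1)
t=1: δ = [1.157e-02, 1.736e-02, 1.543e-02]  ψ = [2, 1, 0]  (obs o_1=0)
t=2: δ = [3.215e-03, 2.894e-03, 1.447e-03]  ψ = [2, 1, 1]  (obs o_2=2)
t=3: δ = [5.582e-04, 4.823e-04, 2.679e-04]  ψ = [0, 1, 0]  (obs o_3=2)
backtrack: best end state = 0; path = [0, 2, 0, 0]

path = [0, 2, 0, 0]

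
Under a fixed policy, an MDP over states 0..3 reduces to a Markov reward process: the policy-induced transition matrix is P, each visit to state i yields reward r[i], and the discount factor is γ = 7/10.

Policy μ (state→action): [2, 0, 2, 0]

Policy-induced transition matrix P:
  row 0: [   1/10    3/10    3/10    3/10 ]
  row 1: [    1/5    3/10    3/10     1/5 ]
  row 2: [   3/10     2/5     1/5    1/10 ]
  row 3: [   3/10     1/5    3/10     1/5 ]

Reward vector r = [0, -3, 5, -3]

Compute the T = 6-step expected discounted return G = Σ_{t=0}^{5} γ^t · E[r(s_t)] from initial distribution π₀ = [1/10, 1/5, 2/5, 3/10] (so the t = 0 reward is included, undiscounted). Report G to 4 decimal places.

t=0: π = [0.1000, 0.2000, 0.4000, 0.3000], E[r] = 0.5000, γ^t·E[r] = 0.500000, running G = 0.500000
t=1: π = [0.2600, 0.3100, 0.2600, 0.1700], E[r] = -0.1400, γ^t·E[r] = -0.098000, running G = 0.402000
t=2: π = [0.2170, 0.3090, 0.2740, 0.2000], E[r] = -0.1570, γ^t·E[r] = -0.076930, running G = 0.325070
t=3: π = [0.2257, 0.3074, 0.2726, 0.1943], E[r] = -0.1421, γ^t·E[r] = -0.048740, running G = 0.276330
t=4: π = [0.2241, 0.3078, 0.2727, 0.1953], E[r] = -0.1457, γ^t·E[r] = -0.034987, running G = 0.241342
t=5: π = [0.2244, 0.3077, 0.2727, 0.1951], E[r] = -0.1450, γ^t·E[r] = -0.024372, running G = 0.216970

G = 0.2170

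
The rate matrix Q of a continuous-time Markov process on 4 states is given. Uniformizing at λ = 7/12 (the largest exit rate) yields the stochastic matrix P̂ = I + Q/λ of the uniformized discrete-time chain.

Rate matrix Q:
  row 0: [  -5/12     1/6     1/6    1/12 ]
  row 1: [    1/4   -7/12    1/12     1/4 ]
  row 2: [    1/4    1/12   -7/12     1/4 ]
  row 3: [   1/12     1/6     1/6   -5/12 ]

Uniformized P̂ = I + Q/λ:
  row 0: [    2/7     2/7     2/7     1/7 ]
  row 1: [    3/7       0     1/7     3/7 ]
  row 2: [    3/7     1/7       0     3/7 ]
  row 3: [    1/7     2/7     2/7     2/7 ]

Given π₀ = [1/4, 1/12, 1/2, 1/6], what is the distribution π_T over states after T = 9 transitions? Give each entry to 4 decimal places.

t=0: π = [0.2500, 0.0833, 0.5000, 0.1667]
t=1: π = [0.3452, 0.1905, 0.1310, 0.3333]
t=2: π = [0.2840, 0.2126, 0.2211, 0.2823]
t=3: π = [0.3073, 0.1934, 0.1922, 0.3071]
t=4: π = [0.2969, 0.2030, 0.2032, 0.2969]
t=5: π = [0.3013, 0.1987, 0.1987, 0.3013]
t=6: π = [0.2994, 0.2006, 0.2006, 0.2994]
t=7: π = [0.3002, 0.1998, 0.1998, 0.3002]
t=8: π = [0.2999, 0.2001, 0.2001, 0.2999]
t=9: π = [0.3000, 0.2000, 0.2000, 0.3000]

π = [0.3000, 0.2000, 0.2000, 0.3000]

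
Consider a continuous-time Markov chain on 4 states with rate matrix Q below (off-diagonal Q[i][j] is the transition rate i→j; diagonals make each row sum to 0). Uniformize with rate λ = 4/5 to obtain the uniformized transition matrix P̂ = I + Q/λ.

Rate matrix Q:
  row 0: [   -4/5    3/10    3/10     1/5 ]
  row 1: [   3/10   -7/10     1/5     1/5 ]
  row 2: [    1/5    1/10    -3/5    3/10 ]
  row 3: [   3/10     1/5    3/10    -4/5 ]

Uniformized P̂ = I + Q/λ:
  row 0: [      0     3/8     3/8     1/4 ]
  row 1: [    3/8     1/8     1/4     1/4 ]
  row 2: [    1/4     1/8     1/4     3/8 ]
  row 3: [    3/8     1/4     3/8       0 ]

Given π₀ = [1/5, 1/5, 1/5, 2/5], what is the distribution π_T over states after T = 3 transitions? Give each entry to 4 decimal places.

t=0: π = [0.2000, 0.2000, 0.2000, 0.4000]
t=1: π = [0.2750, 0.2250, 0.3250, 0.1750]
t=2: π = [0.2313, 0.2156, 0.3063, 0.2469]
t=3: π = [0.2500, 0.2137, 0.3098, 0.2266]

π = [0.2500, 0.2137, 0.3098, 0.2266]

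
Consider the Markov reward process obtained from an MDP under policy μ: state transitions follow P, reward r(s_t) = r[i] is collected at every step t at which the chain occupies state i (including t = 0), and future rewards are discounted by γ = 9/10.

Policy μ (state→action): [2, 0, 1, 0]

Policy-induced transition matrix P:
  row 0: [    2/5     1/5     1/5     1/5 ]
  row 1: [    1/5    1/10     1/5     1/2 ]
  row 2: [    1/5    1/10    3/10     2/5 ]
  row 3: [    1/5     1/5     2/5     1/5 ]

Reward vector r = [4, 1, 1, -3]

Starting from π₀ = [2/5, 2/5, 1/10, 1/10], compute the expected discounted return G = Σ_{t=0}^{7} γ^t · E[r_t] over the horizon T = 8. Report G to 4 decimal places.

t=0: π = [0.4000, 0.4000, 0.1000, 0.1000], E[r] = 1.8000, γ^t·E[r] = 1.800000, running G = 1.800000
t=1: π = [0.2800, 0.1500, 0.2300, 0.3400], E[r] = 0.4800, γ^t·E[r] = 0.432000, running G = 2.232000
t=2: π = [0.2560, 0.1620, 0.2910, 0.2910], E[r] = 0.6040, γ^t·E[r] = 0.489240, running G = 2.721240
t=3: π = [0.2512, 0.1547, 0.2873, 0.3068], E[r] = 0.5264, γ^t·E[r] = 0.383746, running G = 3.104986
t=4: π = [0.2502, 0.1558, 0.2901, 0.3039], E[r] = 0.5352, γ^t·E[r] = 0.351171, running G = 3.456157
t=5: π = [0.2500, 0.1554, 0.2898, 0.3048], E[r] = 0.5311, γ^t·E[r] = 0.313616, running G = 3.769773
t=6: π = [0.2500, 0.1555, 0.2899, 0.3046], E[r] = 0.5317, γ^t·E[r] = 0.282572, running G = 4.052345
t=7: π = [0.2500, 0.1555, 0.2899, 0.3046], E[r] = 0.5315, γ^t·E[r] = 0.254208, running G = 4.306553

G = 4.3066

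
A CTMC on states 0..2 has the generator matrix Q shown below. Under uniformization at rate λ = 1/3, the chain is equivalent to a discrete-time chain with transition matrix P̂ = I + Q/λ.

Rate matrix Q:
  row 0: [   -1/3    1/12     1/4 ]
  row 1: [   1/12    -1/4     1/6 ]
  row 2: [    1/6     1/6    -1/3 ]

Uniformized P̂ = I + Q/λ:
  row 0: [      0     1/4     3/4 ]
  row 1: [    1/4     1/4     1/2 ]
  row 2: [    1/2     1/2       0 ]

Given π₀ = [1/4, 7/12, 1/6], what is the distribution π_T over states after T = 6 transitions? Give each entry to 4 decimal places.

t=0: π = [0.2500, 0.5833, 0.1667]
t=1: π = [0.2292, 0.2917, 0.4792]
t=2: π = [0.3125, 0.3698, 0.3177]
t=3: π = [0.2513, 0.3294, 0.4193]
t=4: π = [0.2920, 0.3548, 0.3532]
t=5: π = [0.2653, 0.3383, 0.3964]
t=6: π = [0.2828, 0.3491, 0.3681]

π = [0.2828, 0.3491, 0.3681]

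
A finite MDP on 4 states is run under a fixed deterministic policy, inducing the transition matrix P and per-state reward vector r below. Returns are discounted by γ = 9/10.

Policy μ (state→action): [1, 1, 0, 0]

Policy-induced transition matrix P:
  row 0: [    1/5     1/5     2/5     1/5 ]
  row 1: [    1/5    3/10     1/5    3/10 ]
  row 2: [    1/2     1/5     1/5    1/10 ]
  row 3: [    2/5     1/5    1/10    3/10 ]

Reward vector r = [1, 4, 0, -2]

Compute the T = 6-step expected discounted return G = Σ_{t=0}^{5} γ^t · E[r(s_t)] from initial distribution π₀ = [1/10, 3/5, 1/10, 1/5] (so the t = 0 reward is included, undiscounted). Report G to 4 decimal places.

t=0: π = [0.1000, 0.6000, 0.1000, 0.2000], E[r] = 2.1000, γ^t·E[r] = 2.100000, running G = 2.100000
t=1: π = [0.2700, 0.2600, 0.2000, 0.2700], E[r] = 0.7700, γ^t·E[r] = 0.693000, running G = 2.793000
t=2: π = [0.3140, 0.2260, 0.2270, 0.2330], E[r] = 0.7520, γ^t·E[r] = 0.609120, running G = 3.402120
t=3: π = [0.3147, 0.2226, 0.2395, 0.2232], E[r] = 0.7587, γ^t·E[r] = 0.553092, running G = 3.955212
t=4: π = [0.3165, 0.2223, 0.2406, 0.2206], E[r] = 0.7643, γ^t·E[r] = 0.501438, running G = 4.456650
t=5: π = [0.3163, 0.2222, 0.2412, 0.2202], E[r] = 0.7648, γ^t·E[r] = 0.451584, running G = 4.908234

G = 4.9082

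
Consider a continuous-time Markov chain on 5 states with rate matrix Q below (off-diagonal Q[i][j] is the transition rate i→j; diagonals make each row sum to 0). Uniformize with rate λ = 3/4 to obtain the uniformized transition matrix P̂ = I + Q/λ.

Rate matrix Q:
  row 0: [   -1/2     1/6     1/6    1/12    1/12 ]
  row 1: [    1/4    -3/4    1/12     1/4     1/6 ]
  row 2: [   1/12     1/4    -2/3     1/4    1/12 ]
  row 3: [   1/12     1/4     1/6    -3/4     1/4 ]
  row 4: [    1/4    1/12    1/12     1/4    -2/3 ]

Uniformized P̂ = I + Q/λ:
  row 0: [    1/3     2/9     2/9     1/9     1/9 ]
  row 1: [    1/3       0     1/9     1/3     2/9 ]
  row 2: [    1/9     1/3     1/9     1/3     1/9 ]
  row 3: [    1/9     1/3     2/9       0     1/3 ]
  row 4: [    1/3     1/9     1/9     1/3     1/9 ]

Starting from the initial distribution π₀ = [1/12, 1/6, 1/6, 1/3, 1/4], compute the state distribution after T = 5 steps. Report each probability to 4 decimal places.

t=0: π = [0.0833, 0.1667, 0.1667, 0.3333, 0.2500]
t=1: π = [0.2222, 0.2130, 0.1574, 0.2037, 0.2037]
t=2: π = [0.2531, 0.1924, 0.1584, 0.2160, 0.1800]
t=3: π = [0.2501, 0.2011, 0.1632, 0.2051, 0.1805]
t=4: π = [0.2515, 0.1984, 0.1617, 0.2094, 0.1790]
t=5: π = [0.2509, 0.1995, 0.1623, 0.2076, 0.1797]

π = [0.2509, 0.1995, 0.1623, 0.2076, 0.1797]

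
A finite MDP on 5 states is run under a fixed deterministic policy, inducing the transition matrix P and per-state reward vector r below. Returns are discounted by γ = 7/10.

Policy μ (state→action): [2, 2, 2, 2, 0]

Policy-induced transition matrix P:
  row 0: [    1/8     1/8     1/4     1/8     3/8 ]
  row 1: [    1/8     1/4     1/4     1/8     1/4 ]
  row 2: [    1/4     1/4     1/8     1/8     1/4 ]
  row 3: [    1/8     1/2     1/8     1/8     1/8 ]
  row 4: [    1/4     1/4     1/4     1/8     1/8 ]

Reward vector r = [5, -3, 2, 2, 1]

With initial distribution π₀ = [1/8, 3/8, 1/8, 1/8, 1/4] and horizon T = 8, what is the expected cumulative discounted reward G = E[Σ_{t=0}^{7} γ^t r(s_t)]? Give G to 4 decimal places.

t=0: π = [0.1250, 0.3750, 0.1250, 0.1250, 0.2500], E[r] = 0.2500, γ^t·E[r] = 0.250000, running G = 0.250000
t=1: π = [0.1719, 0.2656, 0.2188, 0.1250, 0.2188], E[r] = 0.9688, γ^t·E[r] = 0.678125, running G = 0.928125
t=2: π = [0.1797, 0.2598, 0.2070, 0.1250, 0.2285], E[r] = 1.0117, γ^t·E[r] = 0.495742, running G = 1.423867
t=3: π = [0.1794, 0.2588, 0.2085, 0.1250, 0.2283], E[r] = 1.0161, γ^t·E[r] = 0.348527, running G = 1.772394
t=4: π = [0.1796, 0.2588, 0.2083, 0.1250, 0.2283], E[r] = 1.0164, γ^t·E[r] = 0.244042, running G = 2.016436
t=5: π = [0.1796, 0.2588, 0.2083, 0.1250, 0.2283], E[r] = 1.0164, γ^t·E[r] = 0.170831, running G = 2.187267
t=6: π = [0.1796, 0.2588, 0.2083, 0.1250, 0.2283], E[r] = 1.0164, γ^t·E[r] = 0.119582, running G = 2.306849
t=7: π = [0.1796, 0.2588, 0.2083, 0.1250, 0.2283], E[r] = 1.0164, γ^t·E[r] = 0.083708, running G = 2.390557

G = 2.3906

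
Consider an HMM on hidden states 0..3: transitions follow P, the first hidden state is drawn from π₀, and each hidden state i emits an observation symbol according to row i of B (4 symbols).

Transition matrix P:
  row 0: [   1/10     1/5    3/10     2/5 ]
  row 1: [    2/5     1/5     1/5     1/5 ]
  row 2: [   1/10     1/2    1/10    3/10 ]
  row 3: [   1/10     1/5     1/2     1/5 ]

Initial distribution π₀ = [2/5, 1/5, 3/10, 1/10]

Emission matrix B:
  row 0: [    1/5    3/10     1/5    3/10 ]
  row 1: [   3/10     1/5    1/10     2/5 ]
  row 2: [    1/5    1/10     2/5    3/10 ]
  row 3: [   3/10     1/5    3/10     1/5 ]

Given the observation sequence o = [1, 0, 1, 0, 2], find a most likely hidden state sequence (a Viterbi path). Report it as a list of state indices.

t=0: δ = [1.200e-01, 4.000e-02, 3.000e-02, 2.000e-02]  (obs o_0=1)
t=1: δ = [3.200e-03, 7.200e-03, 7.200e-03, 1.440e-02]  ψ = [1, 0, 0, 0]  (obs o_1=0)
t=2: δ = [8.640e-04, 7.200e-04, 7.200e-04, 5.760e-04]  ψ = [1, 2, 3, 3]  (obs o_2=1)
t=3: δ = [5.760e-05, 1.080e-04, 5.760e-05, 1.037e-04]  ψ = [1, 2, 3, 0]  (obs o_3=0)
t=4: δ = [8.640e-06, 2.880e-06, 2.074e-05, 6.912e-06]  ψ = [1, 2, 3, 0]  (obs o_4=2)
backtrack: best end state = 2; path = [0, 1, 0, 3, 2]

path = [0, 1, 0, 3, 2]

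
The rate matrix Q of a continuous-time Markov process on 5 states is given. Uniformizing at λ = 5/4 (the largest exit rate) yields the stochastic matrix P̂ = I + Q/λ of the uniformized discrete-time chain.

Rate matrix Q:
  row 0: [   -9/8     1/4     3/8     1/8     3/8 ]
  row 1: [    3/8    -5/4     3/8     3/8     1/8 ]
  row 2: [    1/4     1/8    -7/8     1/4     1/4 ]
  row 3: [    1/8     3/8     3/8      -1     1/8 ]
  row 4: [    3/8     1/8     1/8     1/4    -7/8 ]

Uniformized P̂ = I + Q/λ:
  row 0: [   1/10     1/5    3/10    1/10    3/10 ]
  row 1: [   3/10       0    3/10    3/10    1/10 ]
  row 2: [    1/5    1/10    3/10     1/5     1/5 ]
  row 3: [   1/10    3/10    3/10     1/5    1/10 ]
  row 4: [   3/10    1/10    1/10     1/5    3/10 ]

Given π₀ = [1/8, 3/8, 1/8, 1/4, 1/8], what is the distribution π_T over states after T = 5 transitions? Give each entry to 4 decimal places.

t=0: π = [0.1250, 0.3750, 0.1250, 0.2500, 0.1250]
t=1: π = [0.2125, 0.1250, 0.2750, 0.2250, 0.1625]
t=2: π = [0.1850, 0.1538, 0.2675, 0.1913, 0.2025]
t=3: π = [0.1980, 0.1414, 0.2595, 0.1969, 0.2043]
t=4: π = [0.1951, 0.1450, 0.2592, 0.1943, 0.2064]
t=5: π = [0.1962, 0.1439, 0.2587, 0.1950, 0.2062]

π = [0.1962, 0.1439, 0.2587, 0.1950, 0.2062]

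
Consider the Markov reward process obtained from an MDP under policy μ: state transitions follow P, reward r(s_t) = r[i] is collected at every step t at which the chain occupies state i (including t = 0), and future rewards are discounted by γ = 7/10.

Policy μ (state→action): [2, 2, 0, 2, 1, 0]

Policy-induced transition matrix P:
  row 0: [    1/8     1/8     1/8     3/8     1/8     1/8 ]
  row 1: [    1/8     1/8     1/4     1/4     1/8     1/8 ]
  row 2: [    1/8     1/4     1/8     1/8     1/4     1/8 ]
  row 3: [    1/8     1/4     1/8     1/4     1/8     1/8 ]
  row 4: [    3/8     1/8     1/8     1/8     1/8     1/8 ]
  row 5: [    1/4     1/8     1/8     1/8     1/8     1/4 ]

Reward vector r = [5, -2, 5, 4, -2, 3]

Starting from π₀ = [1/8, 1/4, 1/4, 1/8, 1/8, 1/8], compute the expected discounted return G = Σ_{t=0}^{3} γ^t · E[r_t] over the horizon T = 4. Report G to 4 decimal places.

t=0: π = [0.1250, 0.2500, 0.2500, 0.1250, 0.1250, 0.1250], E[r] = 2.0000, γ^t·E[r] = 2.000000, running G = 2.000000
t=1: π = [0.1719, 0.1719, 0.1563, 0.2031, 0.1563, 0.1406], E[r] = 2.2188, γ^t·E[r] = 1.553125, running G = 3.553125
t=2: π = [0.1816, 0.1699, 0.1465, 0.2148, 0.1445, 0.1426], E[r] = 2.2988, γ^t·E[r] = 1.126426, running G = 4.679551
t=3: π = [0.1790, 0.1702, 0.1462, 0.2185, 0.1433, 0.1428], E[r] = 2.3015, γ^t·E[r] = 0.789419, running G = 5.468970

G = 5.4690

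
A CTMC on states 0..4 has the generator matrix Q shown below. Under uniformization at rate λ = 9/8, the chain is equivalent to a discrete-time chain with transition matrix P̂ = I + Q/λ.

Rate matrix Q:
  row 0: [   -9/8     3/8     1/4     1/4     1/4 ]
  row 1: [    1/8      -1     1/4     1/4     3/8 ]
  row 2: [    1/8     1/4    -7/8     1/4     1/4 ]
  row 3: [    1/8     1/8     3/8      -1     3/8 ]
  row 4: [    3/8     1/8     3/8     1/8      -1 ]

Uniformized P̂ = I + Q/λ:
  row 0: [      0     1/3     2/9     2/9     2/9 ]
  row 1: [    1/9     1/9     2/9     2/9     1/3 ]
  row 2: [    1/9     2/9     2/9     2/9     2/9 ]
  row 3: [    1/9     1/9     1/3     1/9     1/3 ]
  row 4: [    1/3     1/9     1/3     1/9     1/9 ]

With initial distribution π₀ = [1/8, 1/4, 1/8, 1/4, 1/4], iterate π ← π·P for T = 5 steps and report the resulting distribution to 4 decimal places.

π = [0.1470, 0.1736, 0.2679, 0.1765, 0.2349]

t=0: π = [0.1250, 0.2500, 0.1250, 0.2500, 0.2500]
t=1: π = [0.1528, 0.1528, 0.2778, 0.1667, 0.2500]
t=2: π = [0.1497, 0.1759, 0.2685, 0.1759, 0.2299]
t=3: π = [0.1456, 0.1742, 0.2673, 0.1771, 0.2358]
t=4: π = [0.1473, 0.1732, 0.2681, 0.1763, 0.2351]
t=5: π = [0.1470, 0.1736, 0.2679, 0.1765, 0.2349]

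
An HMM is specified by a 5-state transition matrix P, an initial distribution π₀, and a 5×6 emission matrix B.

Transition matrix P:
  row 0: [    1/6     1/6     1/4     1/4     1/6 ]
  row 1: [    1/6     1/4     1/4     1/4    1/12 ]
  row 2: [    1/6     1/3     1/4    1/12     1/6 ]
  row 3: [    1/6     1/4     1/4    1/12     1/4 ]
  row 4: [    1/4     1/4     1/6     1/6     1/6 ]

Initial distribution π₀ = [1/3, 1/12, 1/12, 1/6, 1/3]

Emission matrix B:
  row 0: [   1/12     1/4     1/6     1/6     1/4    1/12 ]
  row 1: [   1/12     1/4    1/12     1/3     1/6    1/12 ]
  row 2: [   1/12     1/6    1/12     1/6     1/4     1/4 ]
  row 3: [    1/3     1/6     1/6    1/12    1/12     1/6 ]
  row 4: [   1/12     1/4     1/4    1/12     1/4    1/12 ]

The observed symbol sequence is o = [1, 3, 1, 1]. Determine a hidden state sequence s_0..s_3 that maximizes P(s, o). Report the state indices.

path = [4, 1, 1, 1]

t=0: δ = [8.333e-02, 2.083e-02, 1.389e-02, 2.778e-02, 8.333e-02]  (obs o_0=1)
t=1: δ = [3.472e-03, 6.944e-03, 3.472e-03, 1.736e-03, 1.157e-03]  ψ = [4, 4, 0, 0, 0]  (obs o_1=3)
t=2: δ = [2.894e-04, 4.340e-04, 2.894e-04, 2.894e-04, 1.447e-04]  ψ = [1, 1, 1, 1, 0]  (obs o_2=1)
t=3: δ = [1.808e-05, 2.713e-05, 1.808e-05, 1.808e-05, 1.808e-05]  ψ = [1, 1, 1, 1, 3]  (obs o_3=1)
backtrack: best end state = 1; path = [4, 1, 1, 1]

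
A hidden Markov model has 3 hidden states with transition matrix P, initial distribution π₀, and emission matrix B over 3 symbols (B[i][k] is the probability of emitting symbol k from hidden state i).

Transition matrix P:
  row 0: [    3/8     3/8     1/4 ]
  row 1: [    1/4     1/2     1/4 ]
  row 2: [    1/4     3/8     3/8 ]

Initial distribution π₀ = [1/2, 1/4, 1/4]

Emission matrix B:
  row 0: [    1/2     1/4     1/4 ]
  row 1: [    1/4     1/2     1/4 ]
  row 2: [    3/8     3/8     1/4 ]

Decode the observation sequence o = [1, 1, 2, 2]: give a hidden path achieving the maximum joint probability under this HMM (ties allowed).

t=0: δ = [1.250e-01, 1.250e-01, 9.375e-02]  (obs o_0=1)
t=1: δ = [1.172e-02, 3.125e-02, 1.318e-02]  ψ = [0, 1, 2]  (obs o_1=1)
t=2: δ = [1.953e-03, 3.906e-03, 1.953e-03]  ψ = [1, 1, 1]  (obs o_2=2)
t=3: δ = [2.441e-04, 4.883e-04, 2.441e-04]  ψ = [1, 1, 1]  (obs o_3=2)
backtrack: best end state = 1; path = [1, 1, 1, 1]

path = [1, 1, 1, 1]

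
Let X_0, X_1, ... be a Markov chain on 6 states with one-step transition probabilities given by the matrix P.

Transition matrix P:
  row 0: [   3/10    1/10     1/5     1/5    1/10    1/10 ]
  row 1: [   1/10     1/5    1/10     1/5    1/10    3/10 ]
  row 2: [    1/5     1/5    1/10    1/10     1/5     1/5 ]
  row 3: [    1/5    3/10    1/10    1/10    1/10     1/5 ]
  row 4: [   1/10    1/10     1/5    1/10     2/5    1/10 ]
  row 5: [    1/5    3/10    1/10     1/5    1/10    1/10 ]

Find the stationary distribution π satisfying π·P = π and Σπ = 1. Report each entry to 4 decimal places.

Balance equations π_j = Σ_i π_i·P[i][j]:
  π_0 = 3/10·π_0 + 1/10·π_1 + 1/5·π_2 + 1/5·π_3 + 1/10·π_4 + 1/5·π_5
  π_1 = 1/10·π_0 + 1/5·π_1 + 1/5·π_2 + 3/10·π_3 + 1/10·π_4 + 3/10·π_5
  π_2 = 1/5·π_0 + 1/10·π_1 + 1/10·π_2 + 1/10·π_3 + 1/5·π_4 + 1/10·π_5
  π_3 = 1/5·π_0 + 1/5·π_1 + 1/10·π_2 + 1/10·π_3 + 1/10·π_4 + 1/5·π_5
  π_4 = 1/10·π_0 + 1/10·π_1 + 1/5·π_2 + 1/10·π_3 + 2/5·π_4 + 1/10·π_5
  normalize: π_0 + π_1 + π_2 + π_3 + π_4 + π_5 = 1
Solving the linear system gives exactly π = [244/1339, 265/1339, 180/1339, 2281/14729, 217/1339, 2482/14729].

π = [0.1822, 0.1979, 0.1344, 0.1549, 0.1621, 0.1685]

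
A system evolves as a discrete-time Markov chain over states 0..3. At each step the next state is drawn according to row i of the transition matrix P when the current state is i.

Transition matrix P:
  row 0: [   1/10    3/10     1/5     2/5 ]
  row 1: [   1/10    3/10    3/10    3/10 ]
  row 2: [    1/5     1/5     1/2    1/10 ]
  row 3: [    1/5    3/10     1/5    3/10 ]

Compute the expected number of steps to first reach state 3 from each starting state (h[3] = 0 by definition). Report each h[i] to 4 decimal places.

h = [3.6224, 4.1327, 5.1020, 0.0000]

First-step conditioning: h[3] = 0; for i ≠ 3, h[i] = 1 + Σ_k P[i][k]·h[k].
  h[0] = 1 + 1/10·h[0] + 3/10·h[1] + 1/5·h[2]
  h[1] = 1 + 1/10·h[0] + 3/10·h[1] + 3/10·h[2]
  h[2] = 1 + 1/5·h[0] + 1/5·h[1] + 1/2·h[2]
Solving the 3×3 linear system over states ≠ 3 gives exactly h = [355/98, 405/98, 250/49, 0] (h[3] = 0 is the target).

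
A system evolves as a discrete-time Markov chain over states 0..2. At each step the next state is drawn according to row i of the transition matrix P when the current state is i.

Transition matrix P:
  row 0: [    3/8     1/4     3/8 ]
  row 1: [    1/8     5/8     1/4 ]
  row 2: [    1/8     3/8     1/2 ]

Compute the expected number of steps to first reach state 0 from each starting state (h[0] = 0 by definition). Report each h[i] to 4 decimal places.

h = [0.0000, 8.0000, 8.0000]

First-step conditioning: h[0] = 0; for i ≠ 0, h[i] = 1 + Σ_k P[i][k]·h[k].
  h[1] = 1 + 5/8·h[1] + 1/4·h[2]
  h[2] = 1 + 3/8·h[1] + 1/2·h[2]
Solving the 2×2 linear system over states ≠ 0 gives exactly h = [0, 8, 8] (h[0] = 0 is the target).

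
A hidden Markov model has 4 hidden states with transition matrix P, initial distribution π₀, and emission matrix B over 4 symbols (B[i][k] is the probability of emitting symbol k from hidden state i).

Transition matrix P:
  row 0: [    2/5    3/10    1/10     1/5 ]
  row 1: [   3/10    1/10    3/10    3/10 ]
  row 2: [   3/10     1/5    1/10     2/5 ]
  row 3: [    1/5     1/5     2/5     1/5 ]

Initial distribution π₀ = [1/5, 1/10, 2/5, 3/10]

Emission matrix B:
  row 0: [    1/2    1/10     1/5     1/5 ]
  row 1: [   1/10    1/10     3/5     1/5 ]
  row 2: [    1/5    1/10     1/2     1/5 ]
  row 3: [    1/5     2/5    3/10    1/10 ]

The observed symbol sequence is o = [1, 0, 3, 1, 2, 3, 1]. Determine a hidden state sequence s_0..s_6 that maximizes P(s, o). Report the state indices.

path = [3, 0, 1, 3, 1, 2, 3]

t=0: δ = [2.000e-02, 1.000e-02, 4.000e-02, 1.200e-01]  (obs o_0=1)
t=1: δ = [1.200e-02, 2.400e-03, 9.600e-03, 4.800e-03]  ψ = [3, 3, 3, 3]  (obs o_1=0)
t=2: δ = [9.600e-04, 7.200e-04, 3.840e-04, 3.840e-04]  ψ = [0, 0, 3, 2]  (obs o_2=3)
t=3: δ = [3.840e-05, 2.880e-05, 2.160e-05, 8.640e-05]  ψ = [0, 0, 1, 1]  (obs o_3=1)
t=4: δ = [3.456e-06, 1.037e-05, 1.728e-05, 5.184e-06]  ψ = [3, 3, 3, 3]  (obs o_4=2)
t=5: δ = [1.037e-06, 6.912e-07, 6.221e-07, 6.912e-07]  ψ = [2, 2, 1, 2]  (obs o_5=3)
t=6: δ = [4.147e-08, 3.110e-08, 2.765e-08, 9.953e-08]  ψ = [0, 0, 3, 2]  (obs o_6=1)
backtrack: best end state = 3; path = [3, 0, 1, 3, 1, 2, 3]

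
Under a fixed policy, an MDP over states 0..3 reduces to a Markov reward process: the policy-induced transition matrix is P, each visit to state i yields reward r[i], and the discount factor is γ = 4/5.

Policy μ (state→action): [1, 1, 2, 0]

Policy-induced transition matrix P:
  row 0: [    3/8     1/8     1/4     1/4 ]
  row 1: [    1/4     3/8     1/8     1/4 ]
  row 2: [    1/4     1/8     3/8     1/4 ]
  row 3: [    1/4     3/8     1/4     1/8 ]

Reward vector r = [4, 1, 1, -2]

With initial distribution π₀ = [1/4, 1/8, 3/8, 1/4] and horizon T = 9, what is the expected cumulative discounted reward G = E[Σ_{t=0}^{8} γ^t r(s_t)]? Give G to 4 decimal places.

t=0: π = [0.2500, 0.1250, 0.3750, 0.2500], E[r] = 1.0000, γ^t·E[r] = 1.000000, running G = 1.000000
t=1: π = [0.2813, 0.2188, 0.2813, 0.2188], E[r] = 1.1875, γ^t·E[r] = 0.950000, running G = 1.950000
t=2: π = [0.2852, 0.2344, 0.2578, 0.2227], E[r] = 1.1875, γ^t·E[r] = 0.760000, running G = 2.710000
t=3: π = [0.2856, 0.2393, 0.2529, 0.2222], E[r] = 1.1904, γ^t·E[r] = 0.609500, running G = 3.319500
t=4: π = [0.2857, 0.2404, 0.2517, 0.2222], E[r] = 1.1904, γ^t·E[r] = 0.487600, running G = 3.807100
t=5: π = [0.2857, 0.2406, 0.2514, 0.2222], E[r] = 1.1905, γ^t·E[r] = 0.390095, running G = 4.197195
t=6: π = [0.2857, 0.2407, 0.2513, 0.2222], E[r] = 1.1905, γ^t·E[r] = 0.312076, running G = 4.509271
t=7: π = [0.2857, 0.2407, 0.2513, 0.2222], E[r] = 1.1905, γ^t·E[r] = 0.249661, running G = 4.758932
t=8: π = [0.2857, 0.2407, 0.2513, 0.2222], E[r] = 1.1905, γ^t·E[r] = 0.199729, running G = 4.958661

G = 4.9587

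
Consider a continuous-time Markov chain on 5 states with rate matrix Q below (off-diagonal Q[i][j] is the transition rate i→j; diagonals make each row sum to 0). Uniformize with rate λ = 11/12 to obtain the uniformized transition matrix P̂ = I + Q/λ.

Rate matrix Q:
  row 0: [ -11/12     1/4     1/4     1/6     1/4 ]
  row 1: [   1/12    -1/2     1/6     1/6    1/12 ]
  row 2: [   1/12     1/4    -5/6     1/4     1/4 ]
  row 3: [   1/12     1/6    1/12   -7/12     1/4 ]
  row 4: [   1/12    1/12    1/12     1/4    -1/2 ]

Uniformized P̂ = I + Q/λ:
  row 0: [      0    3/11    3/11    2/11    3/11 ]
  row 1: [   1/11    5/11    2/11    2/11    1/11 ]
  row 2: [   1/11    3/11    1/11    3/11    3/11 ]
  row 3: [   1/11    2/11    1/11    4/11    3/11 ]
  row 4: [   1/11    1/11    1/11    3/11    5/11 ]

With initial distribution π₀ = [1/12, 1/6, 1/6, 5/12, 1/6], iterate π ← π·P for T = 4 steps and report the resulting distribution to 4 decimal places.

π = [0.0833, 0.2413, 0.1280, 0.2676, 0.2798]

t=0: π = [0.0833, 0.1667, 0.1667, 0.4167, 0.1667]
t=1: π = [0.0833, 0.2348, 0.1212, 0.2879, 0.2727]
t=2: π = [0.0833, 0.2397, 0.1274, 0.2700, 0.2796]
t=3: π = [0.0833, 0.2409, 0.1278, 0.2679, 0.2800]
t=4: π = [0.0833, 0.2413, 0.1280, 0.2676, 0.2798]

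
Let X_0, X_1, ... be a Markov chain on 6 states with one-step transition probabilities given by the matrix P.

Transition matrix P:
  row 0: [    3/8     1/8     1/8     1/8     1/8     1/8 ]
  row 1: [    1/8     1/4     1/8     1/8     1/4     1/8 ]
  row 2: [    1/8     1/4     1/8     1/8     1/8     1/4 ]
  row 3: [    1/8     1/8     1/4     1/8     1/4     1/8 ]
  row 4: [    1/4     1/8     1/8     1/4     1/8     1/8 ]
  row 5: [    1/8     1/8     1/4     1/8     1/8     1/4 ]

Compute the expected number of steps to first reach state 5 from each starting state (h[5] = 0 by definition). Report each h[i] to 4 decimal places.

First-step conditioning: h[5] = 0; for i ≠ 5, h[i] = 1 + Σ_k P[i][k]·h[k].
  h[0] = 1 + 3/8·h[0] + 1/8·h[1] + 1/8·h[2] + 1/8·h[3] + 1/8·h[4]
  h[1] = 1 + 1/8·h[0] + 1/4·h[1] + 1/8·h[2] + 1/8·h[3] + 1/4·h[4]
  h[2] = 1 + 1/8·h[0] + 1/4·h[1] + 1/8·h[2] + 1/8·h[3] + 1/8·h[4]
  h[3] = 1 + 1/8·h[0] + 1/8·h[1] + 1/4·h[2] + 1/8·h[3] + 1/4·h[4]
  h[4] = 1 + 1/4·h[0] + 1/8·h[1] + 1/8·h[2] + 1/4·h[3] + 1/8·h[4]
Solving the 5×5 linear system over states ≠ 5 gives exactly h = [3527/504, 1763/252, 1543/252, 1157/168, 440/63, 0] (h[5] = 0 is the target).

h = [6.9980, 6.9960, 6.1230, 6.8869, 6.9841, 0.0000]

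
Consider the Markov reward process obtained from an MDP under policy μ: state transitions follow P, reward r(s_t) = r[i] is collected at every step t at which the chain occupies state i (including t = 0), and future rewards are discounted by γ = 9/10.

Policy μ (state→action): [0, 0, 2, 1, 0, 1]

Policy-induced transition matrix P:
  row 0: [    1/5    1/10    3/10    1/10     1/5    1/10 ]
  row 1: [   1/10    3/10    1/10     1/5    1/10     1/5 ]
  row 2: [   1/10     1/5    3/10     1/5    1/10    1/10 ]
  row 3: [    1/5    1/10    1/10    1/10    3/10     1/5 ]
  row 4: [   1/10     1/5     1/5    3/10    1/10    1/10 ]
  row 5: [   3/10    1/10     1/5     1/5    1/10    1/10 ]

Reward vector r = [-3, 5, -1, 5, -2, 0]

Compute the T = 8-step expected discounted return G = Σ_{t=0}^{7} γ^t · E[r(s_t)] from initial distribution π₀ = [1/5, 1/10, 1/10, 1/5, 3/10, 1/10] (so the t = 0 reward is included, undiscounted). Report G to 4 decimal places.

G = 3.7584

t=0: π = [0.2000, 0.1000, 0.1000, 0.2000, 0.3000, 0.1000], E[r] = 0.2000, γ^t·E[r] = 0.200000, running G = 0.200000
t=1: π = [0.1600, 0.1600, 0.2000, 0.1900, 0.1600, 0.1300], E[r] = 0.7500, γ^t·E[r] = 0.675000, running G = 0.875000
t=2: π = [0.1610, 0.1680, 0.2010, 0.1810, 0.1540, 0.1350], E[r] = 0.7530, γ^t·E[r] = 0.609930, running G = 1.484930
t=3: π = [0.1612, 0.1691, 0.2013, 0.1812, 0.1523, 0.1349], E[r] = 0.7620, γ^t·E[r] = 0.555498, running G = 2.040428
t=4: π = [0.1612, 0.1692, 0.2012, 0.1810, 0.1524, 0.1350], E[r] = 0.7613, γ^t·E[r] = 0.499456, running G = 2.539884
t=5: π = [0.1612, 0.1692, 0.2012, 0.1810, 0.1523, 0.1350], E[r] = 0.7615, γ^t·E[r] = 0.449656, running G = 2.989540
t=6: π = [0.1612, 0.1692, 0.2012, 0.1810, 0.1523, 0.1350], E[r] = 0.7614, γ^t·E[r] = 0.404665, running G = 3.394205
t=7: π = [0.1612, 0.1692, 0.2012, 0.1810, 0.1523, 0.1350], E[r] = 0.7615, γ^t·E[r] = 0.364202, running G = 3.758408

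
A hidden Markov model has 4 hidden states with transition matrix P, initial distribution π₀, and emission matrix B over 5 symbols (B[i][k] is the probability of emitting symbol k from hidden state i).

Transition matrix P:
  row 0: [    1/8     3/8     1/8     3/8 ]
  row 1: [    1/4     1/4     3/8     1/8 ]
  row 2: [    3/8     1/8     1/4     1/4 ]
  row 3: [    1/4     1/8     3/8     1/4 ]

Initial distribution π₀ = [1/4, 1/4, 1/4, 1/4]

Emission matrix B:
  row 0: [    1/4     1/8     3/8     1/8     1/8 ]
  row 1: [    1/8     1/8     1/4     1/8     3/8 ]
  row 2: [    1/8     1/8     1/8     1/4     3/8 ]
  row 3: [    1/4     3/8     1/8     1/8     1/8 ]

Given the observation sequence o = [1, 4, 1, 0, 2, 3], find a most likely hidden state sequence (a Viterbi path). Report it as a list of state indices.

path = [3, 2, 3, 0, 1, 2]

t=0: δ = [3.125e-02, 3.125e-02, 3.125e-02, 9.375e-02]  (obs o_0=1)
t=1: δ = [2.930e-03, 4.395e-03, 1.318e-02, 2.930e-03]  ψ = [3, 0, 3, 3]  (obs o_1=4)
t=2: δ = [6.180e-04, 2.060e-04, 4.120e-04, 1.236e-03]  ψ = [2, 2, 2, 2]  (obs o_2=1)
t=3: δ = [7.725e-05, 2.897e-05, 5.794e-05, 7.725e-05]  ψ = [3, 0, 3, 3]  (obs o_3=0)
t=4: δ = [8.147e-06, 7.242e-06, 3.621e-06, 3.621e-06]  ψ = [2, 0, 3, 0]  (obs o_4=2)
t=5: δ = [2.263e-07, 3.819e-07, 6.789e-07, 3.819e-07]  ψ = [1, 0, 1, 0]  (obs o_5=3)
backtrack: best end state = 2; path = [3, 2, 3, 0, 1, 2]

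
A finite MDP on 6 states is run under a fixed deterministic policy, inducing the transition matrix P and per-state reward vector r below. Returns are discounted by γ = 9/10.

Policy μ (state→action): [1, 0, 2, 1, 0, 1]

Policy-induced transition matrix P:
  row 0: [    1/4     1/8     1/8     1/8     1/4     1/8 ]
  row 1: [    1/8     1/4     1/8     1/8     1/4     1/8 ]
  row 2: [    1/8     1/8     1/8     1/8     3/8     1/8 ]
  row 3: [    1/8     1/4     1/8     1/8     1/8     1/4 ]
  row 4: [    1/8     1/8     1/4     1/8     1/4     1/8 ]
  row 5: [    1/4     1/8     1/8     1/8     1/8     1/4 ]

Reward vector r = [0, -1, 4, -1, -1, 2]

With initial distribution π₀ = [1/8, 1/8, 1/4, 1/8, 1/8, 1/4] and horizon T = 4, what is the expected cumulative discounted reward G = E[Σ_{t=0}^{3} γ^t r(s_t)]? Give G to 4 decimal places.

G = 2.1261

t=0: π = [0.1250, 0.1250, 0.2500, 0.1250, 0.1250, 0.2500], E[r] = 1.1250, γ^t·E[r] = 1.125000, running G = 1.125000
t=1: π = [0.1719, 0.1563, 0.1406, 0.1250, 0.2344, 0.1719], E[r] = 0.3906, γ^t·E[r] = 0.351563, running G = 1.476563
t=2: π = [0.1680, 0.1602, 0.1543, 0.1250, 0.2305, 0.1621], E[r] = 0.4258, γ^t·E[r] = 0.344883, running G = 1.821445
t=3: π = [0.1663, 0.1606, 0.1538, 0.1250, 0.2334, 0.1609], E[r] = 0.4180, γ^t·E[r] = 0.304699, running G = 2.126145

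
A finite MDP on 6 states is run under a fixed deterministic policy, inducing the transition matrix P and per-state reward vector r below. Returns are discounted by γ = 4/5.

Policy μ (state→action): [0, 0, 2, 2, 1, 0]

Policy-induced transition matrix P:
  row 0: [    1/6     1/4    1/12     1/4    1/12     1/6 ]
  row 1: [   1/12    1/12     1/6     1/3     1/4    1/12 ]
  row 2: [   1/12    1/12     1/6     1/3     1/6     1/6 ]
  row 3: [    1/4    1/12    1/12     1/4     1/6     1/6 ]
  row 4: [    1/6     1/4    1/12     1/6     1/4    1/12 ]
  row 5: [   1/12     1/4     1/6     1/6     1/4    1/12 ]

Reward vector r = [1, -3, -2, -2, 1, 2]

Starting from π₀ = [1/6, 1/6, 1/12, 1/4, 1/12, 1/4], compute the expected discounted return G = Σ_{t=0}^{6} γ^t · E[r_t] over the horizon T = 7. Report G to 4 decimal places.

t=0: π = [0.1667, 0.1667, 0.0833, 0.2500, 0.0833, 0.2500], E[r] = -0.4167, γ^t·E[r] = -0.416667, running G = -0.416667
t=1: π = [0.1458, 0.1667, 0.1250, 0.2431, 0.1944, 0.1250], E[r] = -0.6458, γ^t·E[r] = -0.516667, running G = -0.933333
t=2: π = [0.1522, 0.1609, 0.1181, 0.2477, 0.1950, 0.1262], E[r] = -0.6146, γ^t·E[r] = -0.393333, running G = -1.326667
t=3: π = [0.1535, 0.1622, 0.1171, 0.2465, 0.1942, 0.1265], E[r] = -0.6131, γ^t·E[r] = -0.313926, running G = -1.640593
t=4: π = [0.1534, 0.1624, 0.1172, 0.2466, 0.1941, 0.1264], E[r] = -0.6142, γ^t·E[r] = -0.251560, running G = -1.892153
t=5: π = [0.1534, 0.1623, 0.1172, 0.2466, 0.1941, 0.1264], E[r] = -0.6141, γ^t·E[r] = -0.201225, running G = -2.093378
t=6: π = [0.1534, 0.1623, 0.1172, 0.2466, 0.1941, 0.1264], E[r] = -0.6141, γ^t·E[r] = -0.160975, running G = -2.254354

G = -2.2544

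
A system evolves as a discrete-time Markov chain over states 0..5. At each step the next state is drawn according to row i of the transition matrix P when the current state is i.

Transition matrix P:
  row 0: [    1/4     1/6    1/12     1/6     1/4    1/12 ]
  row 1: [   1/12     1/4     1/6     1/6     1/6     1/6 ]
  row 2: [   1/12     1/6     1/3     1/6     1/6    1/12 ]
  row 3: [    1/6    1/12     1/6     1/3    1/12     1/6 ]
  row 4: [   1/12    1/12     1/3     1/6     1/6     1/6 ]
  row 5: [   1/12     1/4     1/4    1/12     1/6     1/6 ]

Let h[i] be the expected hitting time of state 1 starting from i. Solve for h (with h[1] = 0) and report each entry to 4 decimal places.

h = [6.8154, 0.0000, 6.7646, 7.3287, 7.2728, 6.0983]

First-step conditioning: h[1] = 0; for i ≠ 1, h[i] = 1 + Σ_k P[i][k]·h[k].
  h[0] = 1 + 1/4·h[0] + 1/12·h[2] + 1/6·h[3] + 1/4·h[4] + 1/12·h[5]
  h[2] = 1 + 1/12·h[0] + 1/3·h[2] + 1/6·h[3] + 1/6·h[4] + 1/12·h[5]
  h[3] = 1 + 1/6·h[0] + 1/6·h[2] + 1/3·h[3] + 1/12·h[4] + 1/6·h[5]
  h[4] = 1 + 1/12·h[0] + 1/3·h[2] + 1/6·h[3] + 1/6·h[4] + 1/6·h[5]
  h[5] = 1 + 1/12·h[0] + 1/4·h[2] + 1/12·h[3] + 1/6·h[4] + 1/6·h[5]
Solving the 5×5 linear system over states ≠ 1 gives exactly h = [53644/7871, 0, 3132/463, 57684/7871, 57244/7871, 48000/7871] (h[1] = 0 is the target).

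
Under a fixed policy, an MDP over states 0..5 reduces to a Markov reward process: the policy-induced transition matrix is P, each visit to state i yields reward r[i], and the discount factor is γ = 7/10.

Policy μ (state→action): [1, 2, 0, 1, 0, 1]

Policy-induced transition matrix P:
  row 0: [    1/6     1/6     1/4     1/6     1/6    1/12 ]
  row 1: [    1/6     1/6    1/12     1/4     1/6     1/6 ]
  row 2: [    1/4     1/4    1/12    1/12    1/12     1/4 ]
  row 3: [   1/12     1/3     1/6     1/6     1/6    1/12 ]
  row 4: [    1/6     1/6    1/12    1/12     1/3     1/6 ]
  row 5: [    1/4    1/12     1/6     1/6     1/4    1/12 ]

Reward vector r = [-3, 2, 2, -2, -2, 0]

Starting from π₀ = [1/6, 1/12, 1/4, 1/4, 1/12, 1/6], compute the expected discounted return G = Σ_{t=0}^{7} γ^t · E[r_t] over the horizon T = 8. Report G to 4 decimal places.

G = -1.6577

t=0: π = [0.1667, 0.0833, 0.2500, 0.2500, 0.0833, 0.1667], E[r] = -0.5000, γ^t·E[r] = -0.500000, running G = -0.500000
t=1: π = [0.1806, 0.2153, 0.1458, 0.1458, 0.1736, 0.1389], E[r] = -0.4583, γ^t·E[r] = -0.320833, running G = -0.820833
t=2: π = [0.1782, 0.1916, 0.1372, 0.1580, 0.1950, 0.1400], E[r] = -0.5833, γ^t·E[r] = -0.285833, running G = -1.106667
t=3: π = [0.1766, 0.1928, 0.1379, 0.1549, 0.1994, 0.1384], E[r] = -0.5773, γ^t·E[r] = -0.197999, running G = -1.304666
t=4: π = [0.1768, 0.1924, 0.1372, 0.1546, 0.1999, 0.1390], E[r] = -0.5802, γ^t·E[r] = -0.139294, running G = -1.443960
t=5: π = [0.1768, 0.1923, 0.1373, 0.1546, 0.2001, 0.1389], E[r] = -0.5808, γ^t·E[r] = -0.097612, running G = -1.541572
t=6: π = [0.1768, 0.1923, 0.1373, 0.1546, 0.2002, 0.1389], E[r] = -0.5807, γ^t·E[r] = -0.068324, running G = -1.609896
t=7: π = [0.1768, 0.1923, 0.1373, 0.1546, 0.2002, 0.1389], E[r] = -0.5808, γ^t·E[r] = -0.047830, running G = -1.657726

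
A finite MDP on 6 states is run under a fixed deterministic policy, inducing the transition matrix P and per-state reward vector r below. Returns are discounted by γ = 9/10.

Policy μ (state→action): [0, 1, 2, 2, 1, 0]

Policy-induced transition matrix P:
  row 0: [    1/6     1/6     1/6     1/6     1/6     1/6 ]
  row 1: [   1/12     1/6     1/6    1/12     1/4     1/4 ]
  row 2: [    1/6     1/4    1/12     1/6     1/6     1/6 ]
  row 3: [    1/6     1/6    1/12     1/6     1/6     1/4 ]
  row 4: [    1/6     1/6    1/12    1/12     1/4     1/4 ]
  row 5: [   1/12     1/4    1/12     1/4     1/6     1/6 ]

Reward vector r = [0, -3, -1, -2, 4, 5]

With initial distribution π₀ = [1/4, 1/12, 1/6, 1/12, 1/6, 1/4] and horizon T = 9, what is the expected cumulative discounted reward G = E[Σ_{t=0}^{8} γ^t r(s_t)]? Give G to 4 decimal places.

t=0: π = [0.2500, 0.0833, 0.1667, 0.0833, 0.1667, 0.2500], E[r] = 1.3333, γ^t·E[r] = 1.333333, running G = 1.333333
t=1: π = [0.1389, 0.2014, 0.1111, 0.1667, 0.1875, 0.1944], E[r] = 0.6736, γ^t·E[r] = 0.606250, running G = 1.939583
t=2: π = [0.1337, 0.1921, 0.1117, 0.1505, 0.1991, 0.2130], E[r] = 0.8721, γ^t·E[r] = 0.706406, running G = 2.645990
t=3: π = [0.1329, 0.1937, 0.1105, 0.1518, 0.1993, 0.2118], E[r] = 0.8608, γ^t·E[r] = 0.627539, running G = 3.273529
t=4: π = [0.1329, 0.1935, 0.1106, 0.1516, 0.1994, 0.2121], E[r] = 0.8637, γ^t·E[r] = 0.566697, running G = 3.840225
t=5: π = [0.1329, 0.1936, 0.1105, 0.1516, 0.1994, 0.2120], E[r] = 0.8635, γ^t·E[r] = 0.509878, running G = 4.350103
t=6: π = [0.1329, 0.1935, 0.1105, 0.1516, 0.1994, 0.2120], E[r] = 0.8635, γ^t·E[r] = 0.458914, running G = 4.809017
t=7: π = [0.1329, 0.1935, 0.1105, 0.1516, 0.1994, 0.2120], E[r] = 0.8635, γ^t·E[r] = 0.413020, running G = 5.222038
t=8: π = [0.1329, 0.1935, 0.1105, 0.1516, 0.1994, 0.2120], E[r] = 0.8635, γ^t·E[r] = 0.371719, running G = 5.593756

G = 5.5938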